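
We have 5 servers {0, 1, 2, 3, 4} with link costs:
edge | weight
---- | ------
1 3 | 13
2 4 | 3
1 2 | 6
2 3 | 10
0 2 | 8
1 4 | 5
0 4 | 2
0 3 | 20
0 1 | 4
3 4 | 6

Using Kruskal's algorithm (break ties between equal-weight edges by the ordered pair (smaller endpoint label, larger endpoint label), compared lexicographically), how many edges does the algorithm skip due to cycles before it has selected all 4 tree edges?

Sort edges by weight, then run Kruskal:
0 4 (2): add. Components now {0,4} {1} {2} {3}
2 4 (3): add. Components now {0,2,4} {1} {3}
0 1 (4): add. Components now {0,1,2,4} {3}
1 4 (5): skip — 1 and 4 already connected.
1 2 (6): skip — 1 and 2 already connected.
3 4 (6): add. Components now {0,1,2,3,4}
Edges rejected before the tree was complete: 2.

2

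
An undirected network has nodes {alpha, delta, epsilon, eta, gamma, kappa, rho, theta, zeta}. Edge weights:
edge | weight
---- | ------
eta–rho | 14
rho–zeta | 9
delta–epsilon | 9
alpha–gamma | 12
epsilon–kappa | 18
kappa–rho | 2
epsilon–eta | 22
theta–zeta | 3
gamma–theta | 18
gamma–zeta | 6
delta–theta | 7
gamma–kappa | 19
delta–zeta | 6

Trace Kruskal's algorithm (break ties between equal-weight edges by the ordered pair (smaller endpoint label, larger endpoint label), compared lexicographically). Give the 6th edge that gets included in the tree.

rho-zeta

Sort edges by weight, then run Kruskal:
kappa–rho (2): add — endpoints in different components.
theta–zeta (3): add — endpoints in different components.
delta–zeta (6): add — endpoints in different components.
gamma–zeta (6): add — endpoints in different components.
delta–theta (7): skip — theta and delta already connected.
delta–epsilon (9): add — endpoints in different components.
rho–zeta (9): add — endpoints in different components.
alpha–gamma (12): add — endpoints in different components.
eta–rho (14): add — endpoints in different components.
The 6th edge added is rho–zeta.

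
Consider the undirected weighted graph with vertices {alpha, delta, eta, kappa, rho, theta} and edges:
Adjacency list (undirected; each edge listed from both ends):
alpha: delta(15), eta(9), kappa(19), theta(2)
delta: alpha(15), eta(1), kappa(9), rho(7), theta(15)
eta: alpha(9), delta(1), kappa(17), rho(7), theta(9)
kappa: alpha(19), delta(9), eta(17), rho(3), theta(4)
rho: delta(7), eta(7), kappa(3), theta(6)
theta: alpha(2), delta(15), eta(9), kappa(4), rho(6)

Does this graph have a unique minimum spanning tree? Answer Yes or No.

Kruskal: consider edges lightest-first.
delta–eta (1): add. Components now {theta} {delta,eta} {alpha} {kappa} {rho}
alpha–theta (2): add. Components now {alpha,theta} {delta,eta} {kappa} {rho}
kappa–rho (3): add. Components now {alpha,theta} {delta,eta} {kappa,rho}
kappa–theta (4): add. Components now {alpha,kappa,rho,theta} {delta,eta}
rho–theta (6): skip — theta and rho already connected.
delta–rho (7): add. Components now {alpha,delta,eta,kappa,rho,theta}
Non-tree edge eta–rho has weight 7, equal to the heaviest edge on its tree cycle — swapping gives another MST of the same weight. Not unique.

No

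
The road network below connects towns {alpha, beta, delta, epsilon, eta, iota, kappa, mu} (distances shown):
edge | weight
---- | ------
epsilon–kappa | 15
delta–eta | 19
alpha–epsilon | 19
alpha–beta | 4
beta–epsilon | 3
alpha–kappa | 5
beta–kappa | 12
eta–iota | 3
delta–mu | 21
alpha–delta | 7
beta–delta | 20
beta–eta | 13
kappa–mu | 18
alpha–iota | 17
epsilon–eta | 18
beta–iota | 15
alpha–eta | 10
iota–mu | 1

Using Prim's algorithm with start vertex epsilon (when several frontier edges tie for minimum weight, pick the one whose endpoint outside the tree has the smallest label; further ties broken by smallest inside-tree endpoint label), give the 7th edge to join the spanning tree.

iota-mu

Prim's algorithm from epsilon:
Step 1: cheapest edge leaving the tree is beta–epsilon (3); add beta.
Step 2: cheapest edge leaving the tree is alpha–beta (4); add alpha.
Step 3: cheapest edge leaving the tree is alpha–kappa (5); add kappa.
Step 4: cheapest edge leaving the tree is alpha–delta (7); add delta.
Step 5: cheapest edge leaving the tree is alpha–eta (10); add eta.
Step 6: cheapest edge leaving the tree is eta–iota (3); add iota.
Step 7: cheapest edge leaving the tree is iota–mu (1); add mu.
The 7th edge added is iota–mu.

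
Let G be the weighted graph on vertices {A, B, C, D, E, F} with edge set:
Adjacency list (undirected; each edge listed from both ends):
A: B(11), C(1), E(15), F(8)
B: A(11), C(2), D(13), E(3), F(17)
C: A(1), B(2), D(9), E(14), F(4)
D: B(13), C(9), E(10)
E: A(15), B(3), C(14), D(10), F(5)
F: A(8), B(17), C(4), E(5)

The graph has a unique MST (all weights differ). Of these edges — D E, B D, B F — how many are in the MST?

Kruskal's algorithm — process edges by increasing weight (ties by edge label):
A C (1): add. Components now {A,C} {B} {D} {E} {F}
B C (2): add. Components now {A,B,C} {D} {E} {F}
B E (3): add. Components now {A,B,C,E} {D} {F}
C F (4): add. Components now {A,B,C,E,F} {D}
E F (5): skip — E and F already connected.
A F (8): skip — A and F already connected.
C D (9): add. Components now {A,B,C,D,E,F}
MST edge set: {A C, B C, B E, C F, C D}.
Of the listed edges, {} are in the MST → 0.

0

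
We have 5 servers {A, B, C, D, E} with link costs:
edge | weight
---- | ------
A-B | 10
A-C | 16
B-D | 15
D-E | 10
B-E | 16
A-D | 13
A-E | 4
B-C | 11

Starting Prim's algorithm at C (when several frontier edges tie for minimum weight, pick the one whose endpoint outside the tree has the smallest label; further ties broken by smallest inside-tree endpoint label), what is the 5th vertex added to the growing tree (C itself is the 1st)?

Prim's algorithm from C:
Step 1: frontier [B-C 11, A-C 16] → take B-C (11); add B.
Step 2: frontier [A-B 10, B-D 15, B-E 16, A-C 16] → take A-B (10); add A.
Step 3: frontier [A-E 4, A-D 13, B-D 15, B-E 16] → take A-E (4); add E.
Step 4: frontier [A-D 13, B-D 15, D-E 10] → take D-E (10); add D.
Vertex order: C, B, A, E, D. The 5th vertex is D.

D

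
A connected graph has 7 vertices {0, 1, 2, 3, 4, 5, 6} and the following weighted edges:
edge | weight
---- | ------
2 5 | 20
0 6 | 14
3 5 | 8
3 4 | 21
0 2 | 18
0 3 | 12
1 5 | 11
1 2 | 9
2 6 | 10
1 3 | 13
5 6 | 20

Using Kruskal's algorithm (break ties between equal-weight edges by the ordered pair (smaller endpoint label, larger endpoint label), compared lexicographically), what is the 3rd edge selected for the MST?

2-6

Kruskal's algorithm — process edges by increasing weight (ties by edge label):
3 5 (8): add — endpoints in different components.
1 2 (9): add — endpoints in different components.
2 6 (10): add — endpoints in different components.
1 5 (11): add — endpoints in different components.
0 3 (12): add — endpoints in different components.
1 3 (13): skip — 1 and 3 already connected.
0 6 (14): skip — 0 and 6 already connected.
0 2 (18): skip — 0 and 2 already connected.
2 5 (20): skip — 2 and 5 already connected.
5 6 (20): skip — 5 and 6 already connected.
3 4 (21): add — endpoints in different components.
The 3rd edge added is 2 6.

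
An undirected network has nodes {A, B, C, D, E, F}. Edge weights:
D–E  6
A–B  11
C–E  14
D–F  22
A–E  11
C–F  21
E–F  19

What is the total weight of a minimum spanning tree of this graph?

61

Kruskal's algorithm — process edges by increasing weight (ties by edge label):
D–E (6): add — endpoints in different components.
A–B (11): add — endpoints in different components.
A–E (11): add — endpoints in different components.
C–E (14): add — endpoints in different components.
E–F (19): add — endpoints in different components.
MST edges: D–E, A–B, A–E, C–E, E–F; total weight 6+11+11+14+19 = 61.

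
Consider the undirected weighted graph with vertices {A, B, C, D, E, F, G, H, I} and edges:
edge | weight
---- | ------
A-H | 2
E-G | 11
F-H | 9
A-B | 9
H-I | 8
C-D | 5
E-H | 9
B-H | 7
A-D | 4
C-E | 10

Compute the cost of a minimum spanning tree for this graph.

Kruskal's algorithm — process edges by increasing weight (ties by edge label):
A-H (2): add — endpoints in different components.
A-D (4): add — endpoints in different components.
C-D (5): add — endpoints in different components.
B-H (7): add — endpoints in different components.
H-I (8): add — endpoints in different components.
A-B (9): skip — A and B already connected.
E-H (9): add — endpoints in different components.
F-H (9): add — endpoints in different components.
C-E (10): skip — C and E already connected.
E-G (11): add — endpoints in different components.
MST edges: A-H, A-D, C-D, B-H, H-I, E-H, F-H, E-G; total weight 2+4+5+7+8+9+9+11 = 55.

55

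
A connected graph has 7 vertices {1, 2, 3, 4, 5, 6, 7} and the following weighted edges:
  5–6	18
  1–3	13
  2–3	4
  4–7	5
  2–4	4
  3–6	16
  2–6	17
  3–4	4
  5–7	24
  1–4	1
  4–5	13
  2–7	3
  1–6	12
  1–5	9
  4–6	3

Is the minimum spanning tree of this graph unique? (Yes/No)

No

Kruskal: consider edges lightest-first.
1–4 (1): add — endpoints in different components.
2–7 (3): add — endpoints in different components.
4–6 (3): add — endpoints in different components.
2–3 (4): add — endpoints in different components.
2–4 (4): add — endpoints in different components.
3–4 (4): skip — 3 and 4 already connected.
4–7 (5): skip — 4 and 7 already connected.
1–5 (9): add — endpoints in different components.
Non-tree edge 3–4 has weight 4, equal to the heaviest edge on its tree cycle — swapping gives another MST of the same weight. Not unique.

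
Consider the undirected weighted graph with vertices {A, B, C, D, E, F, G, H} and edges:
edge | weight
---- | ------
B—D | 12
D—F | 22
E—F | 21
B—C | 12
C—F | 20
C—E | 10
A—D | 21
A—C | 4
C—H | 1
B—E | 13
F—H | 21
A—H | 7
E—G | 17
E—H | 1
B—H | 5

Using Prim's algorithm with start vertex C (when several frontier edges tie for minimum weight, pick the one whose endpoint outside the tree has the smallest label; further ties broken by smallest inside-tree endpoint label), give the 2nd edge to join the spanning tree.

E-H

Grow the tree from C using Prim:
Step 1: cheapest edge leaving the tree is C—H (1); add H.
Step 2: cheapest edge leaving the tree is E—H (1); add E.
Step 3: cheapest edge leaving the tree is A—C (4); add A.
Step 4: cheapest edge leaving the tree is B—H (5); add B.
Step 5: cheapest edge leaving the tree is B—D (12); add D.
Step 6: cheapest edge leaving the tree is E—G (17); add G.
Step 7: cheapest edge leaving the tree is C—F (20); add F.
The 2nd edge added is E—H.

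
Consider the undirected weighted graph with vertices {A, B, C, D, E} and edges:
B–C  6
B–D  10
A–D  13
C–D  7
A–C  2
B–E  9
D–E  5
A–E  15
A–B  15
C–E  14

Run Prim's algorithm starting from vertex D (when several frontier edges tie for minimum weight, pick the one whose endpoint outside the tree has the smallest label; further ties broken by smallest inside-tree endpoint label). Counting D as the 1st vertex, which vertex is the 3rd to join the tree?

C

Grow the tree from D using Prim:
Step 1: cheapest edge leaving the tree is D–E (5); add E.
Step 2: cheapest edge leaving the tree is C–D (7); add C.
Step 3: cheapest edge leaving the tree is A–C (2); add A.
Step 4: cheapest edge leaving the tree is B–C (6); add B.
Vertex order: D, E, C, A, B. The 3rd vertex is C.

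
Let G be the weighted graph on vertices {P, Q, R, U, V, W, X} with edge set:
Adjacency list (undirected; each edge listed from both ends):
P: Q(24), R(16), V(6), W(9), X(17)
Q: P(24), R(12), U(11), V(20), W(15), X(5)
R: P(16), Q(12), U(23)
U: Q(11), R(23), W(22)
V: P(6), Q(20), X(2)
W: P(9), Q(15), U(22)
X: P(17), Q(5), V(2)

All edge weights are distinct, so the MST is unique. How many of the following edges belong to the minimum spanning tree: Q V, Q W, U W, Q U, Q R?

Sort edges by weight, then run Kruskal:
V X (2): add. Components now {U} {V,X} {Q} {P} {W} {R}
Q X (5): add. Components now {U} {Q,V,X} {P} {W} {R}
P V (6): add. Components now {U} {P,Q,V,X} {W} {R}
P W (9): add. Components now {U} {P,Q,V,W,X} {R}
Q U (11): add. Components now {P,Q,U,V,W,X} {R}
Q R (12): add. Components now {P,Q,R,U,V,W,X}
MST edge set: {V X, Q X, P V, P W, Q U, Q R}.
Of the listed edges, {Q U, Q R} are in the MST → 2.

2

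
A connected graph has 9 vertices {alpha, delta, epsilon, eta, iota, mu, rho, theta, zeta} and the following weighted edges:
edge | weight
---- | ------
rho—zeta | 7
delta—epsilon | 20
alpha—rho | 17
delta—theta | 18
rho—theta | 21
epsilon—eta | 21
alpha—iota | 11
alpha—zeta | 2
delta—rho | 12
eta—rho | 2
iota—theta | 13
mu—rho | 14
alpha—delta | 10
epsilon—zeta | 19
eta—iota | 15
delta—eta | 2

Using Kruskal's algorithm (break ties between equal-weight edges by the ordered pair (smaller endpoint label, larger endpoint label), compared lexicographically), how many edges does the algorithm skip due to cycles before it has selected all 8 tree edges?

Kruskal's algorithm — process edges by increasing weight (ties by edge label):
alpha—zeta (2): add — endpoints in different components.
delta—eta (2): add — endpoints in different components.
eta—rho (2): add — endpoints in different components.
rho—zeta (7): add — endpoints in different components.
alpha—delta (10): skip — delta and alpha already connected.
alpha—iota (11): add — endpoints in different components.
delta—rho (12): skip — delta and rho already connected.
iota—theta (13): add — endpoints in different components.
mu—rho (14): add — endpoints in different components.
eta—iota (15): skip — iota and eta already connected.
alpha—rho (17): skip — alpha and rho already connected.
delta—theta (18): skip — delta and theta already connected.
epsilon—zeta (19): add — endpoints in different components.
Edges rejected before the tree was complete: 5.

5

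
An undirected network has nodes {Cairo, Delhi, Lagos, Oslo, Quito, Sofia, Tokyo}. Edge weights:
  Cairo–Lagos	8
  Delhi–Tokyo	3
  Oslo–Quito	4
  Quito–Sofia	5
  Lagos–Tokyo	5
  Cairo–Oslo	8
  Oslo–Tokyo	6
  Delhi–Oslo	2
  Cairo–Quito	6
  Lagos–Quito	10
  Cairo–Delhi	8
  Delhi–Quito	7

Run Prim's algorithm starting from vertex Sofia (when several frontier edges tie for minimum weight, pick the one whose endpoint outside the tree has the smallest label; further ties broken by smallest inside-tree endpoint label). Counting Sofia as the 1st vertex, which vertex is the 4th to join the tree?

Delhi

Prim's algorithm from Sofia:
Step 1: frontier [Quito–Sofia 5] → take Quito–Sofia (5); add Quito.
Step 2: frontier [Oslo–Quito 4, Cairo–Quito 6, Delhi–Quito 7, Lagos–Quito 10] → take Oslo–Quito (4); add Oslo.
Step 3: frontier [Delhi–Oslo 2, Oslo–Tokyo 6, Cairo–Oslo 8, Cairo–Quito 6, Delhi–Quito 7, Lagos–Quito 10] → take Delhi–Oslo (2); add Delhi.
Step 4: frontier [Delhi–Tokyo 3, Cairo–Delhi 8, Oslo–Tokyo 6, Cairo–Oslo 8, Cairo–Quito 6, Lagos–Quito 10] → take Delhi–Tokyo (3); add Tokyo.
Step 5: frontier [Cairo–Delhi 8, Cairo–Oslo 8, Cairo–Quito 6, Lagos–Quito 10, Lagos–Tokyo 5] → take Lagos–Tokyo (5); add Lagos.
Step 6: frontier [Cairo–Delhi 8, Cairo–Lagos 8, Cairo–Oslo 8, Cairo–Quito 6] → take Cairo–Quito (6); add Cairo.
Vertex order: Sofia, Quito, Oslo, Delhi, Tokyo, Lagos, Cairo. The 4th vertex is Delhi.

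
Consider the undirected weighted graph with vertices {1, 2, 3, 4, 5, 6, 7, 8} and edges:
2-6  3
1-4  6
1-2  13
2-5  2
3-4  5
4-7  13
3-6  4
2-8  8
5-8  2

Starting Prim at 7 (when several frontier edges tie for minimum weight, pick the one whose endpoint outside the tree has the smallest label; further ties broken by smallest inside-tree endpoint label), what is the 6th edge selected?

Grow the tree from 7 using Prim:
Step 1: frontier [4-7 13] → take 4-7 (13); add 4.
Step 2: frontier [3-4 5, 1-4 6] → take 3-4 (5); add 3.
Step 3: frontier [3-6 4, 1-4 6] → take 3-6 (4); add 6.
Step 4: frontier [1-4 6, 2-6 3] → take 2-6 (3); add 2.
Step 5: frontier [2-5 2, 2-8 8, 1-2 13, 1-4 6] → take 2-5 (2); add 5.
Step 6: frontier [2-8 8, 1-2 13, 1-4 6, 5-8 2] → take 5-8 (2); add 8.
Step 7: frontier [1-2 13, 1-4 6] → take 1-4 (6); add 1.
The 6th edge added is 5-8.

5-8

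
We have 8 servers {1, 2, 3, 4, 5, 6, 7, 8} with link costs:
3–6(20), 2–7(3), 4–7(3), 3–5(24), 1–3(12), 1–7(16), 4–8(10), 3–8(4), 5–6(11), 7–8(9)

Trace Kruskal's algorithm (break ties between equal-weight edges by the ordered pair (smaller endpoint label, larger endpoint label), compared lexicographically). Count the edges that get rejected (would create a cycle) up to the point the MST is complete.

Sort edges by weight, then run Kruskal:
2–7 (3): add — endpoints in different components.
4–7 (3): add — endpoints in different components.
3–8 (4): add — endpoints in different components.
7–8 (9): add — endpoints in different components.
4–8 (10): skip — 4 and 8 already connected.
5–6 (11): add — endpoints in different components.
1–3 (12): add — endpoints in different components.
1–7 (16): skip — 1 and 7 already connected.
3–6 (20): add — endpoints in different components.
Edges rejected before the tree was complete: 2.

2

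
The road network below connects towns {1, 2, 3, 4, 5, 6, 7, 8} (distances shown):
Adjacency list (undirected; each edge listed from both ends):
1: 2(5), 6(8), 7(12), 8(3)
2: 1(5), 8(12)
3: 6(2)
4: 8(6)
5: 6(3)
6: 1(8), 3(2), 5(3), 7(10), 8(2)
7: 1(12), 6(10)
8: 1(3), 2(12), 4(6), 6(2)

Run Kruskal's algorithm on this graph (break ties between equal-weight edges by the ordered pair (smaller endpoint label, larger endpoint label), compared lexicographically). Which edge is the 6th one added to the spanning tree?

4-8

Sort edges by weight, then run Kruskal:
3–6 (2): add — endpoints in different components.
6–8 (2): add — endpoints in different components.
1–8 (3): add — endpoints in different components.
5–6 (3): add — endpoints in different components.
1–2 (5): add — endpoints in different components.
4–8 (6): add — endpoints in different components.
1–6 (8): skip — 1 and 6 already connected.
6–7 (10): add — endpoints in different components.
The 6th edge added is 4–8.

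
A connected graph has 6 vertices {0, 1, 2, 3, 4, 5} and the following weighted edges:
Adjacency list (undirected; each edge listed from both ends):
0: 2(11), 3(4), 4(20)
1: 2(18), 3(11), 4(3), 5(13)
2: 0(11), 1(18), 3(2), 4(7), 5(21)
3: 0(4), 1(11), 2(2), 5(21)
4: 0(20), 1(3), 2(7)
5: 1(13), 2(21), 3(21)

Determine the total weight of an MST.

29

Prim's algorithm from 5:
Step 1: frontier [1 5 13, 2 5 21, 3 5 21] → take 1 5 (13); add 1.
Step 2: frontier [1 4 3, 1 3 11, 1 2 18, 2 5 21, 3 5 21] → take 1 4 (3); add 4.
Step 3: frontier [1 3 11, 1 2 18, 2 4 7, 0 4 20, 2 5 21, 3 5 21] → take 2 4 (7); add 2.
Step 4: frontier [1 3 11, 2 3 2, 0 2 11, 0 4 20, 3 5 21] → take 2 3 (2); add 3.
Step 5: frontier [0 2 11, 0 3 4, 0 4 20] → take 0 3 (4); add 0.
MST edges: 1 5, 1 4, 2 4, 2 3, 0 3; total weight 13+3+7+2+4 = 29.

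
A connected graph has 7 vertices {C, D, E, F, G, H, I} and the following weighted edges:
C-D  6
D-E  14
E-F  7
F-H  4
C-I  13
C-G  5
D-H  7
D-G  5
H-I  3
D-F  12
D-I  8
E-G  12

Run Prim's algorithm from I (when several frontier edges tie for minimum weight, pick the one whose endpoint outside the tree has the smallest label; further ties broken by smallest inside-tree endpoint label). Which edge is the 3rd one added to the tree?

D-H

Prim's algorithm from I:
Step 1: frontier [H-I 3, D-I 8, C-I 13] → take H-I (3); add H.
Step 2: frontier [F-H 4, D-H 7, D-I 8, C-I 13] → take F-H (4); add F.
Step 3: frontier [E-F 7, D-F 12, D-H 7, D-I 8, C-I 13] → take D-H (7); add D.
Step 4: frontier [D-G 5, C-D 6, D-E 14, E-F 7, C-I 13] → take D-G (5); add G.
Step 5: frontier [C-D 6, D-E 14, E-F 7, C-G 5, E-G 12, C-I 13] → take C-G (5); add C.
Step 6: frontier [D-E 14, E-F 7, E-G 12] → take E-F (7); add E.
The 3rd edge added is D-H.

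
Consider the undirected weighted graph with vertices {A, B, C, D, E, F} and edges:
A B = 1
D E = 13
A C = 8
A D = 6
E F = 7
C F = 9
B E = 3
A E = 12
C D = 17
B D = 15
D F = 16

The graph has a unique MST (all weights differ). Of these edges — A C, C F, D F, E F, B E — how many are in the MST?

Kruskal: consider edges lightest-first.
A B (1): add — endpoints in different components.
B E (3): add — endpoints in different components.
A D (6): add — endpoints in different components.
E F (7): add — endpoints in different components.
A C (8): add — endpoints in different components.
MST edge set: {A B, B E, A D, E F, A C}.
Of the listed edges, {A C, E F, B E} are in the MST → 3.

3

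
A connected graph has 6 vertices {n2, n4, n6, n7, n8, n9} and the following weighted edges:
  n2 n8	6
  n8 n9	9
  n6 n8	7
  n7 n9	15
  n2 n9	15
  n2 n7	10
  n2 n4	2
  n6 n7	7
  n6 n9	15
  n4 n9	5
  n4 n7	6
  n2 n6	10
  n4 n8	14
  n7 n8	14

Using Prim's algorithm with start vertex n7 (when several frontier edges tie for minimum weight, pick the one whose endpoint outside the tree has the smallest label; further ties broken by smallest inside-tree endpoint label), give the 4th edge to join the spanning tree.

Prim, starting at n7.
Step 1: cheapest edge leaving the tree is n4 n7 (6); add n4.
Step 2: cheapest edge leaving the tree is n2 n4 (2); add n2.
Step 3: cheapest edge leaving the tree is n4 n9 (5); add n9.
Step 4: cheapest edge leaving the tree is n2 n8 (6); add n8.
Step 5: cheapest edge leaving the tree is n6 n7 (7); add n6.
The 4th edge added is n2 n8.

n2-n8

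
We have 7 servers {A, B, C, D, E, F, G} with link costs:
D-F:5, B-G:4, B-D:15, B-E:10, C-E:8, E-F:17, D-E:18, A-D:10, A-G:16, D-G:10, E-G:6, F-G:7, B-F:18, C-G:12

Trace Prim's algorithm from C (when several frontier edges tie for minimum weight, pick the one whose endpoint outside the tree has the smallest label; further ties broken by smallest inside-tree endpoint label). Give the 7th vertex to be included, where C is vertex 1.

A

Prim, starting at C.
Step 1: cheapest edge leaving the tree is C-E (8); add E.
Step 2: cheapest edge leaving the tree is E-G (6); add G.
Step 3: cheapest edge leaving the tree is B-G (4); add B.
Step 4: cheapest edge leaving the tree is F-G (7); add F.
Step 5: cheapest edge leaving the tree is D-F (5); add D.
Step 6: cheapest edge leaving the tree is A-D (10); add A.
Vertex order: C, E, G, B, F, D, A. The 7th vertex is A.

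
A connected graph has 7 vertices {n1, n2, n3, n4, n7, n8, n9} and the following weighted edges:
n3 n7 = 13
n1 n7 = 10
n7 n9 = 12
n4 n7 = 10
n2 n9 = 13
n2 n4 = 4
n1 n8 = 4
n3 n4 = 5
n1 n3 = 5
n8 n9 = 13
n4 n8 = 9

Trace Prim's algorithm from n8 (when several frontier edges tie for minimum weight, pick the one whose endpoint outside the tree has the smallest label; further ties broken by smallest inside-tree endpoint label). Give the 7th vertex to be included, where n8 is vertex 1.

n9

Prim's algorithm from n8:
Step 1: frontier [n1 n8 4, n4 n8 9, n8 n9 13] → take n1 n8 (4); add n1.
Step 2: frontier [n1 n3 5, n1 n7 10, n4 n8 9, n8 n9 13] → take n1 n3 (5); add n3.
Step 3: frontier [n1 n7 10, n3 n4 5, n3 n7 13, n4 n8 9, n8 n9 13] → take n3 n4 (5); add n4.
Step 4: frontier [n1 n7 10, n3 n7 13, n2 n4 4, n4 n7 10, n8 n9 13] → take n2 n4 (4); add n2.
Step 5: frontier [n1 n7 10, n2 n9 13, n3 n7 13, n4 n7 10, n8 n9 13] → take n1 n7 (10); add n7.
Step 6: frontier [n2 n9 13, n7 n9 12, n8 n9 13] → take n7 n9 (12); add n9.
Vertex order: n8, n1, n3, n4, n2, n7, n9. The 7th vertex is n9.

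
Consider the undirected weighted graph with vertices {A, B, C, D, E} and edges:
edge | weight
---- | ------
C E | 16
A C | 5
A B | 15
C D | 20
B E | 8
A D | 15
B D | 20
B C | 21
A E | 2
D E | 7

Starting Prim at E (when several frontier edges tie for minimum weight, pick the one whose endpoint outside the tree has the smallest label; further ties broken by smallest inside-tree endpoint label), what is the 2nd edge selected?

A-C

Prim, starting at E.
Step 1: frontier [A E 2, D E 7, B E 8, C E 16] → take A E (2); add A.
Step 2: frontier [A C 5, A B 15, A D 15, D E 7, B E 8, C E 16] → take A C (5); add C.
Step 3: frontier [A B 15, A D 15, C D 20, B C 21, D E 7, B E 8] → take D E (7); add D.
Step 4: frontier [A B 15, B C 21, B D 20, B E 8] → take B E (8); add B.
The 2nd edge added is A C.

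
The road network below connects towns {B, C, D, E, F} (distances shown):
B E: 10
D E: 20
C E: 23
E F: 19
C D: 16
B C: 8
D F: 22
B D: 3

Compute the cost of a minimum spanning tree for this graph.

Grow the tree from B using Prim:
Step 1: frontier [B D 3, B C 8, B E 10] → take B D (3); add D.
Step 2: frontier [B C 8, B E 10, C D 16, D E 20, D F 22] → take B C (8); add C.
Step 3: frontier [B E 10, C E 23, D E 20, D F 22] → take B E (10); add E.
Step 4: frontier [D F 22, E F 19] → take E F (19); add F.
MST edges: B D, B C, B E, E F; total weight 3+8+10+19 = 40.

40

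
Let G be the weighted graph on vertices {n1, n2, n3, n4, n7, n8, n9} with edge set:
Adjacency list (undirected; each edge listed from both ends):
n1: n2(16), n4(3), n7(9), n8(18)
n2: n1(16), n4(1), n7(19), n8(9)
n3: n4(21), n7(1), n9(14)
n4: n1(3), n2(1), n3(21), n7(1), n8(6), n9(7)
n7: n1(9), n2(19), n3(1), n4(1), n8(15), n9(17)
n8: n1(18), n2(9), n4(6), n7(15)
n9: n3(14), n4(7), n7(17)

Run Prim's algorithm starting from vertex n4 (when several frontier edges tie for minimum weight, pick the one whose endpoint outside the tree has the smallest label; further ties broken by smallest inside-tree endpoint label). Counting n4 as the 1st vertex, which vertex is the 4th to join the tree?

Grow the tree from n4 using Prim:
Step 1: cheapest edge leaving the tree is n2–n4 (1); add n2.
Step 2: cheapest edge leaving the tree is n4–n7 (1); add n7.
Step 3: cheapest edge leaving the tree is n3–n7 (1); add n3.
Step 4: cheapest edge leaving the tree is n1–n4 (3); add n1.
Step 5: cheapest edge leaving the tree is n4–n8 (6); add n8.
Step 6: cheapest edge leaving the tree is n4–n9 (7); add n9.
Vertex order: n4, n2, n7, n3, n1, n8, n9. The 4th vertex is n3.

n3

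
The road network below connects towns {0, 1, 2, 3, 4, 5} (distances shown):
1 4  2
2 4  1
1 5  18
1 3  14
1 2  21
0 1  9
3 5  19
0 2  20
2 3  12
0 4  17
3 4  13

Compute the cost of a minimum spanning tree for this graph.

Kruskal: consider edges lightest-first.
2 4 (1): add — endpoints in different components.
1 4 (2): add — endpoints in different components.
0 1 (9): add — endpoints in different components.
2 3 (12): add — endpoints in different components.
3 4 (13): skip — 3 and 4 already connected.
1 3 (14): skip — 1 and 3 already connected.
0 4 (17): skip — 0 and 4 already connected.
1 5 (18): add — endpoints in different components.
MST edges: 2 4, 1 4, 0 1, 2 3, 1 5; total weight 1+2+9+12+18 = 42.

42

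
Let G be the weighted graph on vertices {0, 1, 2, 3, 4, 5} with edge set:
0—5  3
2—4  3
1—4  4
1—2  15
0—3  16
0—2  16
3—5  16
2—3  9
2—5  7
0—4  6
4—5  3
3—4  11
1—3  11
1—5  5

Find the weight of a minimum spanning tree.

Prim, starting at 2.
Step 1: frontier [2—4 3, 2—5 7, 2—3 9, 1—2 15, 0—2 16] → take 2—4 (3); add 4.
Step 2: frontier [2—5 7, 2—3 9, 1—2 15, 0—2 16, 4—5 3, 1—4 4, 0—4 6, 3—4 11] → take 4—5 (3); add 5.
Step 3: frontier [2—3 9, 1—2 15, 0—2 16, 1—4 4, 0—4 6, 3—4 11, 0—5 3, 1—5 5, 3—5 16] → take 0—5 (3); add 0.
Step 4: frontier [0—3 16, 2—3 9, 1—2 15, 1—4 4, 3—4 11, 1—5 5, 3—5 16] → take 1—4 (4); add 1.
Step 5: frontier [0—3 16, 1—3 11, 2—3 9, 3—4 11, 3—5 16] → take 2—3 (9); add 3.
MST edges: 2—4, 4—5, 0—5, 1—4, 2—3; total weight 3+3+3+4+9 = 22.

22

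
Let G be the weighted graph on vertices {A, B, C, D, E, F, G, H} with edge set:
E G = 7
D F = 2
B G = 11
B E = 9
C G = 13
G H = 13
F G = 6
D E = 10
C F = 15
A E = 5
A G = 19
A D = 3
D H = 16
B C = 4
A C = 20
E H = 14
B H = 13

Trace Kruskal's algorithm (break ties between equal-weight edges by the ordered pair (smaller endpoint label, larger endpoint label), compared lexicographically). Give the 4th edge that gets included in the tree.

A-E

Kruskal's algorithm — process edges by increasing weight (ties by edge label):
D F (2): add — endpoints in different components.
A D (3): add — endpoints in different components.
B C (4): add — endpoints in different components.
A E (5): add — endpoints in different components.
F G (6): add — endpoints in different components.
E G (7): skip — E and G already connected.
B E (9): add — endpoints in different components.
D E (10): skip — D and E already connected.
B G (11): skip — B and G already connected.
B H (13): add — endpoints in different components.
The 4th edge added is A E.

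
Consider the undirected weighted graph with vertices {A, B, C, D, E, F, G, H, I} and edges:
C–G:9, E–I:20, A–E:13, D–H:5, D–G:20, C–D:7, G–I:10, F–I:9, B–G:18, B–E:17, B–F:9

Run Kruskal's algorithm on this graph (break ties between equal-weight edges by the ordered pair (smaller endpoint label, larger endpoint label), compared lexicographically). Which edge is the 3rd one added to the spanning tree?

B-F

Sort edges by weight, then run Kruskal:
D–H (5): add — endpoints in different components.
C–D (7): add — endpoints in different components.
B–F (9): add — endpoints in different components.
C–G (9): add — endpoints in different components.
F–I (9): add — endpoints in different components.
G–I (10): add — endpoints in different components.
A–E (13): add — endpoints in different components.
B–E (17): add — endpoints in different components.
The 3rd edge added is B–F.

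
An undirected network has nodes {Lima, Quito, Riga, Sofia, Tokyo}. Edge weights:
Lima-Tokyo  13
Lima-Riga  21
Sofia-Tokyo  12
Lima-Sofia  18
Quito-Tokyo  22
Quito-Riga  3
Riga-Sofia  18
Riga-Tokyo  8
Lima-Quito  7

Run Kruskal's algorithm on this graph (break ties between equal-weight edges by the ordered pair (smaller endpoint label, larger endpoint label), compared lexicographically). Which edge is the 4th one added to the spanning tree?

Sort edges by weight, then run Kruskal:
Quito-Riga (3): add — endpoints in different components.
Lima-Quito (7): add — endpoints in different components.
Riga-Tokyo (8): add — endpoints in different components.
Sofia-Tokyo (12): add — endpoints in different components.
The 4th edge added is Sofia-Tokyo.

Sofia-Tokyo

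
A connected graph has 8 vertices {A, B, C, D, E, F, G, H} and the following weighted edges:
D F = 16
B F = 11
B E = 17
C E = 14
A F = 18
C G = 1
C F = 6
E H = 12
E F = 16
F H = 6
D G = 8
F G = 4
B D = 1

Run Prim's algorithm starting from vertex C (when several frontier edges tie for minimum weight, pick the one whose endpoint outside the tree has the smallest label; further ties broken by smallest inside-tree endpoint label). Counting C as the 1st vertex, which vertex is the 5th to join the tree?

D

Grow the tree from C using Prim:
Step 1: cheapest edge leaving the tree is C G (1); add G.
Step 2: cheapest edge leaving the tree is F G (4); add F.
Step 3: cheapest edge leaving the tree is F H (6); add H.
Step 4: cheapest edge leaving the tree is D G (8); add D.
Step 5: cheapest edge leaving the tree is B D (1); add B.
Step 6: cheapest edge leaving the tree is E H (12); add E.
Step 7: cheapest edge leaving the tree is A F (18); add A.
Vertex order: C, G, F, H, D, B, E, A. The 5th vertex is D.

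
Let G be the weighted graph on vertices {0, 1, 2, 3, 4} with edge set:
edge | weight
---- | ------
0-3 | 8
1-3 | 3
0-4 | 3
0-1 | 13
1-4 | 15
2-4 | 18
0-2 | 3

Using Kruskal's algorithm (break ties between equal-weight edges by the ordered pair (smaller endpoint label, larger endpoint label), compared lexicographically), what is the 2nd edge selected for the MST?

Kruskal: consider edges lightest-first.
0-2 (3): add. Components now {0,2} {1} {3} {4}
0-4 (3): add. Components now {0,2,4} {1} {3}
1-3 (3): add. Components now {0,2,4} {1,3}
0-3 (8): add. Components now {0,1,2,3,4}
The 2nd edge added is 0-4.

0-4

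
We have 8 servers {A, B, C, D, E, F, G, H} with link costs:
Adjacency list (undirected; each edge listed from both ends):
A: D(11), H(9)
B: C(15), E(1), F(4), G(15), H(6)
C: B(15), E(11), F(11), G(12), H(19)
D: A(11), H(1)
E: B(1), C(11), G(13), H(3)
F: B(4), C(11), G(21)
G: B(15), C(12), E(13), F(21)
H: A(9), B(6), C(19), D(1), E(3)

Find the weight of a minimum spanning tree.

41

Grow the tree from H using Prim:
Step 1: cheapest edge leaving the tree is D–H (1); add D.
Step 2: cheapest edge leaving the tree is E–H (3); add E.
Step 3: cheapest edge leaving the tree is B–E (1); add B.
Step 4: cheapest edge leaving the tree is B–F (4); add F.
Step 5: cheapest edge leaving the tree is A–H (9); add A.
Step 6: cheapest edge leaving the tree is C–E (11); add C.
Step 7: cheapest edge leaving the tree is C–G (12); add G.
MST edges: D–H, E–H, B–E, B–F, A–H, C–E, C–G; total weight 1+3+1+4+9+11+12 = 41.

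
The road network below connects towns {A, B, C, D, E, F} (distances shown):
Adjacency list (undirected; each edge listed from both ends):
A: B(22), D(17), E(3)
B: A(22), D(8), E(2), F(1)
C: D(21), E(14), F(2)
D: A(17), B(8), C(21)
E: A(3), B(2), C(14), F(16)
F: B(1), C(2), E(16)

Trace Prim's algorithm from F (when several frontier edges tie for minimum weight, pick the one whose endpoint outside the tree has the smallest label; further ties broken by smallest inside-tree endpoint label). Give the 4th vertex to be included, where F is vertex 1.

Grow the tree from F using Prim:
Step 1: frontier [B F 1, C F 2, E F 16] → take B F (1); add B.
Step 2: frontier [B E 2, B D 8, A B 22, C F 2, E F 16] → take C F (2); add C.
Step 3: frontier [B E 2, B D 8, A B 22, C E 14, C D 21, E F 16] → take B E (2); add E.
Step 4: frontier [B D 8, A B 22, C D 21, A E 3] → take A E (3); add A.
Step 5: frontier [A D 17, B D 8, C D 21] → take B D (8); add D.
Vertex order: F, B, C, E, A, D. The 4th vertex is E.

E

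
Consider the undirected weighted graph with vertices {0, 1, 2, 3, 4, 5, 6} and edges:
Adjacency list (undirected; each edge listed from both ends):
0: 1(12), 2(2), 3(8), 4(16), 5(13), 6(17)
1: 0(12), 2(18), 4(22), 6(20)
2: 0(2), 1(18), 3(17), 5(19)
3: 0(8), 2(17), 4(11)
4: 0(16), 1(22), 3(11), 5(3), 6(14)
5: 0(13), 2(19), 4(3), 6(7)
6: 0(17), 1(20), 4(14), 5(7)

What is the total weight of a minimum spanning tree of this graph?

43

Grow the tree from 5 using Prim:
Step 1: cheapest edge leaving the tree is 4–5 (3); add 4.
Step 2: cheapest edge leaving the tree is 5–6 (7); add 6.
Step 3: cheapest edge leaving the tree is 3–4 (11); add 3.
Step 4: cheapest edge leaving the tree is 0–3 (8); add 0.
Step 5: cheapest edge leaving the tree is 0–2 (2); add 2.
Step 6: cheapest edge leaving the tree is 0–1 (12); add 1.
MST edges: 4–5, 5–6, 3–4, 0–3, 0–2, 0–1; total weight 3+7+11+8+2+12 = 43.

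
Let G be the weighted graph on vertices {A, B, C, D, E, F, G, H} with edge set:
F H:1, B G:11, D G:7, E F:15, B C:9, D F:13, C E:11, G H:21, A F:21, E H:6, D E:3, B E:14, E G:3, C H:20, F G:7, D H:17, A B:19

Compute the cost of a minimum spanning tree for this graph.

Grow the tree from F using Prim:
Step 1: cheapest edge leaving the tree is F H (1); add H.
Step 2: cheapest edge leaving the tree is E H (6); add E.
Step 3: cheapest edge leaving the tree is D E (3); add D.
Step 4: cheapest edge leaving the tree is E G (3); add G.
Step 5: cheapest edge leaving the tree is B G (11); add B.
Step 6: cheapest edge leaving the tree is B C (9); add C.
Step 7: cheapest edge leaving the tree is A B (19); add A.
MST edges: F H, E H, D E, E G, B G, B C, A B; total weight 1+6+3+3+11+9+19 = 52.

52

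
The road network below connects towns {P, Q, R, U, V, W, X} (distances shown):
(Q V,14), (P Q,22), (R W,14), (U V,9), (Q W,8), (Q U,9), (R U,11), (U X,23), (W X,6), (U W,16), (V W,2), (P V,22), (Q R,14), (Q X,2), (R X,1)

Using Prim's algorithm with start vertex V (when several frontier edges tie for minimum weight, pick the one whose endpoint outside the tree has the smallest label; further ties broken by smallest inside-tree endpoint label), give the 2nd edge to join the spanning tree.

W-X

Prim, starting at V.
Step 1: cheapest edge leaving the tree is V W (2); add W.
Step 2: cheapest edge leaving the tree is W X (6); add X.
Step 3: cheapest edge leaving the tree is R X (1); add R.
Step 4: cheapest edge leaving the tree is Q X (2); add Q.
Step 5: cheapest edge leaving the tree is Q U (9); add U.
Step 6: cheapest edge leaving the tree is P Q (22); add P.
The 2nd edge added is W X.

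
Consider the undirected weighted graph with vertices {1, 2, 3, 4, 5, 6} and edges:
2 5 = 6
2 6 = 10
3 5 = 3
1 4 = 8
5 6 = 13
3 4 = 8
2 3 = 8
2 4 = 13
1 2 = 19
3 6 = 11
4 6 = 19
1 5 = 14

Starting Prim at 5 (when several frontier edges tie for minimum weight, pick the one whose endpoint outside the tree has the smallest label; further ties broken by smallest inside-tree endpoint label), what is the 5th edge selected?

Prim's algorithm from 5:
Step 1: cheapest edge leaving the tree is 3 5 (3); add 3.
Step 2: cheapest edge leaving the tree is 2 5 (6); add 2.
Step 3: cheapest edge leaving the tree is 3 4 (8); add 4.
Step 4: cheapest edge leaving the tree is 1 4 (8); add 1.
Step 5: cheapest edge leaving the tree is 2 6 (10); add 6.
The 5th edge added is 2 6.

2-6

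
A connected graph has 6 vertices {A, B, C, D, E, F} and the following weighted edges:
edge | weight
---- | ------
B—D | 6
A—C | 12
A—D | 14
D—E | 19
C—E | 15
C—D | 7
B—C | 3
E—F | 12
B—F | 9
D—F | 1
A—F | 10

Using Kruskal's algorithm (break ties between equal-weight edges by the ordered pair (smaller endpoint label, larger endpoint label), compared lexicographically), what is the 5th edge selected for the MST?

E-F

Kruskal's algorithm — process edges by increasing weight (ties by edge label):
D—F (1): add. Components now {A} {B} {C} {D,F} {E}
B—C (3): add. Components now {A} {B,C} {D,F} {E}
B—D (6): add. Components now {A} {B,C,D,F} {E}
C—D (7): skip — C and D already connected.
B—F (9): skip — B and F already connected.
A—F (10): add. Components now {A,B,C,D,F} {E}
A—C (12): skip — A and C already connected.
E—F (12): add. Components now {A,B,C,D,E,F}
The 5th edge added is E—F.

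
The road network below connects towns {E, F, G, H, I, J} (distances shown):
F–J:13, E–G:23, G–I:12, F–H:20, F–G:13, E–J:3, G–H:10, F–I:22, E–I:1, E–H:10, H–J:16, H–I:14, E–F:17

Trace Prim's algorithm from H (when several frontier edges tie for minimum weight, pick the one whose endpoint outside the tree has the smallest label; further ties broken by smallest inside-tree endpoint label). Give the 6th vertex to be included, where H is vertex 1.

F

Grow the tree from H using Prim:
Step 1: frontier [E–H 10, G–H 10, H–I 14, H–J 16, F–H 20] → take E–H (10); add E.
Step 2: frontier [E–I 1, E–J 3, E–F 17, E–G 23, G–H 10, H–I 14, H–J 16, F–H 20] → take E–I (1); add I.
Step 3: frontier [E–J 3, E–F 17, E–G 23, G–H 10, H–J 16, F–H 20, G–I 12, F–I 22] → take E–J (3); add J.
Step 4: frontier [E–F 17, E–G 23, G–H 10, F–H 20, G–I 12, F–I 22, F–J 13] → take G–H (10); add G.
Step 5: frontier [E–F 17, F–G 13, F–H 20, F–I 22, F–J 13] → take F–G (13); add F.
Vertex order: H, E, I, J, G, F. The 6th vertex is F.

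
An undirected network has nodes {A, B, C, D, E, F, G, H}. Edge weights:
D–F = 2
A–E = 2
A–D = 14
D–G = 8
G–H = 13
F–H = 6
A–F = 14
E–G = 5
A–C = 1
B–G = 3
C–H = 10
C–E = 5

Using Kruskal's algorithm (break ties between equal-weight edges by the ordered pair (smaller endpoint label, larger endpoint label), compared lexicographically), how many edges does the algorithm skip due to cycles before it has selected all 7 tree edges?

Sort edges by weight, then run Kruskal:
A–C (1): add — endpoints in different components.
A–E (2): add — endpoints in different components.
D–F (2): add — endpoints in different components.
B–G (3): add — endpoints in different components.
C–E (5): skip — C and E already connected.
E–G (5): add — endpoints in different components.
F–H (6): add — endpoints in different components.
D–G (8): add — endpoints in different components.
Edges rejected before the tree was complete: 1.

1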